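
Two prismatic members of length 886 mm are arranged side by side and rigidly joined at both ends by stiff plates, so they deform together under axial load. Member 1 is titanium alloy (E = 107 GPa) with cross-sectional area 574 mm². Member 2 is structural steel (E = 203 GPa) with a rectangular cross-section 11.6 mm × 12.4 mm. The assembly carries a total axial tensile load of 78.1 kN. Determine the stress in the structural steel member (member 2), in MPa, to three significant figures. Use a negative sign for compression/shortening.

175 MPa

A_2 = 143.8 mm².
Equal strain + equilibrium ⇒ each member carries load in proportion to AE: A₁E₁ = 61420000 N, A₂E₂ = 29200000 N, ΣAE = 90620000 N.
σ₂ = P·E₂/ΣAE = 78100·203000/90620000 = 175 MPa.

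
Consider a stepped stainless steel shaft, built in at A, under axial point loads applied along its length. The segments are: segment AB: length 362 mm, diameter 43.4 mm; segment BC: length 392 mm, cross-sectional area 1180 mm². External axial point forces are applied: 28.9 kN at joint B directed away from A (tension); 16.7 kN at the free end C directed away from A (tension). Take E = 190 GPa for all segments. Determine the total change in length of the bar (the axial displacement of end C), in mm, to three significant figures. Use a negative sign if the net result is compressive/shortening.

0.0879 mm

Internal axial forces (sectioning from the free end, tension +): N_BC = 16.7 kN, N_AB = 45.6 kN.
A_AB = 1479 mm².
δ_AB = 45600·362/(1479·190000) = 0.05873 mm
δ_BC = 16700·392/(1180·190000) = 0.0292 mm
δ = Σδ_i = 0.08793 mm.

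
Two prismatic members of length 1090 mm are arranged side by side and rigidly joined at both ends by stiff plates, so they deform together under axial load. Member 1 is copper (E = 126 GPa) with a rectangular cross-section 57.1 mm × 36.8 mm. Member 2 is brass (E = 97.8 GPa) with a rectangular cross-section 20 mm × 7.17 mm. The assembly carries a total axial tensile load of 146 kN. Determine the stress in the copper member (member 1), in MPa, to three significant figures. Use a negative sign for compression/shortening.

A_1 = 2101 mm².
A_2 = 143.4 mm².
Equal strain + equilibrium ⇒ each member carries load in proportion to AE: A₁E₁ = 264800000 N, A₂E₂ = 14020000 N, ΣAE = 278800000 N.
σ₁ = P·E₁/ΣAE = 146000·126000/278800000 = 65.99 MPa.

66.0 MPa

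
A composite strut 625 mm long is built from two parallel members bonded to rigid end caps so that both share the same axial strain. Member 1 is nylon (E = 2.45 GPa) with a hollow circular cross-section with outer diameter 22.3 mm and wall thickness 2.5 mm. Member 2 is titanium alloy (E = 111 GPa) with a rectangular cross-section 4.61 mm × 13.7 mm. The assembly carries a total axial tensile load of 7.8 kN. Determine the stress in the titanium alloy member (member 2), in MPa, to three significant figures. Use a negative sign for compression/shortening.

A_1 = 155.5 mm².
A_2 = 63.16 mm².
Equal strain + equilibrium ⇒ each member carries load in proportion to AE: A₁E₁ = 381000 N, A₂E₂ = 7010000 N, ΣAE = 7391000 N.
σ₂ = P·E₂/ΣAE = 7800·111000/7391000 = 117.1 MPa.

117 MPa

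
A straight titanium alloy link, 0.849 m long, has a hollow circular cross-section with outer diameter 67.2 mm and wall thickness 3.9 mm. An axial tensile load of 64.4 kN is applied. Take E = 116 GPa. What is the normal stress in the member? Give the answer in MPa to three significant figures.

83.0 MPa

A = 775.6 mm².
σ = N/A = 64400/775.6 = 83.04 MPa.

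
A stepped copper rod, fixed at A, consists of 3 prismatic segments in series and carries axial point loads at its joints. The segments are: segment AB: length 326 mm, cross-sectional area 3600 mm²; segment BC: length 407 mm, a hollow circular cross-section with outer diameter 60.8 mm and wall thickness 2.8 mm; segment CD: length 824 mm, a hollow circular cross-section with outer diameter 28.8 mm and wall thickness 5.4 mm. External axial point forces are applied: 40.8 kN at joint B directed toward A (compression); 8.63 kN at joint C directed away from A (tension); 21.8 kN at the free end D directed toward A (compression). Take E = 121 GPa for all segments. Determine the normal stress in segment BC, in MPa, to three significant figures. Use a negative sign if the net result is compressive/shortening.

Internal axial forces (sectioning from the free end, tension +): N_CD = -21.8 kN, N_BC = -13.17 kN, N_AB = -53.97 kN.
A_BC = 510.2 mm².
σ_BC = N_BC/A_BC = -13170/510.2 = -25.81 MPa.

-25.8 MPa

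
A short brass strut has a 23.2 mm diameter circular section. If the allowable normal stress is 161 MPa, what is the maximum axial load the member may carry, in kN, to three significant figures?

68.1 kN

A = 422.7 mm².
P_max = σ_allow · A = 161 · 422.7 = 68060 N = 68.06 kN.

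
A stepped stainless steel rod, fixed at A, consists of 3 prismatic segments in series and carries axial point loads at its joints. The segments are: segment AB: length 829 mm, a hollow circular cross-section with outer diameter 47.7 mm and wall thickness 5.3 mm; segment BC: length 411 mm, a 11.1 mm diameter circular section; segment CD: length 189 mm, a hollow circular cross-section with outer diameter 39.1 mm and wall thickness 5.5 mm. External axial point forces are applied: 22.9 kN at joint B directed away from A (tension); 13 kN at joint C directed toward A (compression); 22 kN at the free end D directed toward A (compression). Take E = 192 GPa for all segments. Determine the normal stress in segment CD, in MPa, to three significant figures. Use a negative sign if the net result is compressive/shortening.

Internal axial forces (sectioning from the free end, tension +): N_CD = -22 kN, N_BC = -35 kN, N_AB = -12.1 kN.
A_CD = 580.6 mm².
σ_CD = N_CD/A_CD = -22000/580.6 = -37.89 MPa.

-37.9 MPa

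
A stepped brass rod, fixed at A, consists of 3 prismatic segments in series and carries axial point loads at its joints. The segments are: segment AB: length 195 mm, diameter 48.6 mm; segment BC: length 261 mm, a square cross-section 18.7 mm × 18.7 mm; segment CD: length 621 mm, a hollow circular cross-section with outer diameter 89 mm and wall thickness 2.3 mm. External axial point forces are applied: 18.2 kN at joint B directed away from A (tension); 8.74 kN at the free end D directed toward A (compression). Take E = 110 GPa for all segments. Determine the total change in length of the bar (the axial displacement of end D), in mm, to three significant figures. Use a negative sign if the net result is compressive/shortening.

Internal axial forces (sectioning from the free end, tension +): N_CD = -8.74 kN, N_BC = -8.74 kN, N_AB = 9.46 kN.
A_AB = 1855 mm².
A_BC = 349.7 mm².
A_CD = 626.5 mm².
δ_AB = 9460·195/(1855·110000) = 0.00904 mm
δ_BC = -8740·261/(349.7·110000) = -0.0593 mm
δ_CD = -8740·621/(626.5·110000) = -0.07876 mm
δ = Σδ_i = -0.129 mm.

-0.129 mm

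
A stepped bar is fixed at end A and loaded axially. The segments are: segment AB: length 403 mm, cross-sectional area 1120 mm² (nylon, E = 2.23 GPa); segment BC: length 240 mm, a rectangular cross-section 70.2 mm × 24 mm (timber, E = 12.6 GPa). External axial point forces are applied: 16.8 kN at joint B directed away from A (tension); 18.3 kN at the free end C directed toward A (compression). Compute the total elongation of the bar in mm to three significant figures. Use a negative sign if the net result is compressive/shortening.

-0.449 mm

Internal axial forces (sectioning from the free end, tension +): N_BC = -18.3 kN, N_AB = -1.5 kN.
A_BC = 1685 mm².
δ_AB = -1500·403/(1120·2230) = -0.242 mm
δ_BC = -18300·240/(1685·12600) = -0.2069 mm
δ = Σδ_i = -0.4489 mm.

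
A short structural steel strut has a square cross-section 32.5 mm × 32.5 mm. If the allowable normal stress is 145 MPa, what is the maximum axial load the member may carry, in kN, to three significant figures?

A = 1056 mm².
P_max = σ_allow · A = 145 · 1056 = 153200 N = 153.2 kN.

153 kN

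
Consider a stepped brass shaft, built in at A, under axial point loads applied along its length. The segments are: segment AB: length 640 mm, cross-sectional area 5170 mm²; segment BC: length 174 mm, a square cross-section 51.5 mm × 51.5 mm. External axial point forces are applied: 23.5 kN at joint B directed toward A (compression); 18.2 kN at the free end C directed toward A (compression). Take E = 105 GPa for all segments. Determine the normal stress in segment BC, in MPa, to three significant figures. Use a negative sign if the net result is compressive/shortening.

Internal axial forces (sectioning from the free end, tension +): N_BC = -18.2 kN, N_AB = -41.7 kN.
A_BC = 2652 mm².
σ_BC = N_BC/A_BC = -18200/2652 = -6.862 MPa.

-6.86 MPa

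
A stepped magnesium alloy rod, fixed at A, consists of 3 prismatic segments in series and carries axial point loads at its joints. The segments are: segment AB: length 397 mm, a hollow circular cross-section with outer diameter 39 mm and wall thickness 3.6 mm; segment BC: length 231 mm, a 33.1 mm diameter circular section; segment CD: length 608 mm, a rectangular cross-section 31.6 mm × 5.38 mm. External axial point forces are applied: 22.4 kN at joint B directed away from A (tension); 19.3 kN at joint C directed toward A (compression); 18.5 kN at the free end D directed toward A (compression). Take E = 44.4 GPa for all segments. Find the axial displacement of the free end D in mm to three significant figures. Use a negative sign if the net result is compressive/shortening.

-2.06 mm

Internal axial forces (sectioning from the free end, tension +): N_CD = -18.5 kN, N_BC = -37.8 kN, N_AB = -15.4 kN.
A_AB = 400.4 mm².
A_BC = 860.5 mm².
A_CD = 170 mm².
δ_AB = -15400·397/(400.4·44400) = -0.3439 mm
δ_BC = -37800·231/(860.5·44400) = -0.2285 mm
δ_CD = -18500·608/(170·44400) = -1.49 mm
δ = Σδ_i = -2.063 mm.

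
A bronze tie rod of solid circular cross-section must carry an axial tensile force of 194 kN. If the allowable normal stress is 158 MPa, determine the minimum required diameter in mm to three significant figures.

39.5 mm

Required area A ≥ P/σ_allow = 194000/158 = 1228 mm².
For a solid circular section, d ≥ √(4A/π) = 39.54 mm.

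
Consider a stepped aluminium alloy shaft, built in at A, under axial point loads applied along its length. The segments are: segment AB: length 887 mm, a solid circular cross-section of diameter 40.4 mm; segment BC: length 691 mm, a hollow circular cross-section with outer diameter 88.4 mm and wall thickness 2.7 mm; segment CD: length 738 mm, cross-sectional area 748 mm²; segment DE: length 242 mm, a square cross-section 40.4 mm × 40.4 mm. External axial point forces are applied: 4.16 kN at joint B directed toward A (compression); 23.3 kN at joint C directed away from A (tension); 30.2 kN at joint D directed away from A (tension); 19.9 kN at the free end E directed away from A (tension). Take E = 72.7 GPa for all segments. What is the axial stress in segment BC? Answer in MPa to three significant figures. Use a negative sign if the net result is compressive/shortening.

Internal axial forces (sectioning from the free end, tension +): N_DE = 19.9 kN, N_CD = 50.1 kN, N_BC = 73.4 kN, N_AB = 69.24 kN.
A_BC = 726.9 mm².
σ_BC = N_BC/A_BC = 73400/726.9 = 101 MPa.

101 MPa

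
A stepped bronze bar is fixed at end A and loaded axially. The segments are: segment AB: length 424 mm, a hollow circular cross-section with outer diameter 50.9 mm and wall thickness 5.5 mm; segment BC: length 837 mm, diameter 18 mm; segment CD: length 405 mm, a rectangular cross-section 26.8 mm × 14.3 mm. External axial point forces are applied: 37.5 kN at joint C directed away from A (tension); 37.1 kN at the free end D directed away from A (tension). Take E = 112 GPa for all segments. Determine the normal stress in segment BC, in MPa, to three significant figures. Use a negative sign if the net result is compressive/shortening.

293 MPa

Internal axial forces (sectioning from the free end, tension +): N_CD = 37.1 kN, N_BC = 74.6 kN, N_AB = 74.6 kN.
A_BC = 254.5 mm².
σ_BC = N_BC/A_BC = 74600/254.5 = 293.2 MPa.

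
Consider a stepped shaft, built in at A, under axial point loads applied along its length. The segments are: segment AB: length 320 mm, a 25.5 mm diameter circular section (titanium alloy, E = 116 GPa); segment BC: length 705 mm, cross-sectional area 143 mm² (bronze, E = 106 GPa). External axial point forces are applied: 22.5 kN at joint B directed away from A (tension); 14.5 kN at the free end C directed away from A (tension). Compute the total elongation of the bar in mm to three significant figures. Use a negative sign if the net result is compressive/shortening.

0.874 mm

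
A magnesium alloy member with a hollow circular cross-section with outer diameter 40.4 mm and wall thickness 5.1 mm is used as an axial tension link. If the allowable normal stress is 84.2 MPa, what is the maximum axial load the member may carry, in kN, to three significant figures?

47.6 kN

A = 565.6 mm².
P_max = σ_allow · A = 84.2 · 565.6 = 47620 N = 47.62 kN.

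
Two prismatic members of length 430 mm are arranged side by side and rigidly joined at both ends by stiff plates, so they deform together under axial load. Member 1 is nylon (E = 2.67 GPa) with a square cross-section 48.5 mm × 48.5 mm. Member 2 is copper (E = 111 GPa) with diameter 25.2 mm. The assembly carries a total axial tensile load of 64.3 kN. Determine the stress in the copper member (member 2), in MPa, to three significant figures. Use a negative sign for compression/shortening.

116 MPa

A_1 = 2352 mm².
A_2 = 498.8 mm².
Equal strain + equilibrium ⇒ each member carries load in proportion to AE: A₁E₁ = 6281000 N, A₂E₂ = 55360000 N, ΣAE = 61640000 N.
σ₂ = P·E₂/ΣAE = 64300·111000/61640000 = 115.8 MPa.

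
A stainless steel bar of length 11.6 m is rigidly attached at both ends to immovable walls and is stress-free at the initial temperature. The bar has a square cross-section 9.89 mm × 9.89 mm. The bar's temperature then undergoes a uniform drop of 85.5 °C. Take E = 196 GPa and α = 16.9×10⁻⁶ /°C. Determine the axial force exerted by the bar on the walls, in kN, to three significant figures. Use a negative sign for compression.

Free thermal expansion αLΔT = 16.9e-6 · 11600 · -85.5 = -16.76 mm.
The walls impose strain ε = −(-16.76)/11600 = 1.4449e-03; σ = Eε = 196000 · 1.4449e-03 = 283.2 MPa.
Wall reaction R = σ·A = 283.2·97.81 = 27700 N = 27.7 kN.

27.7 kN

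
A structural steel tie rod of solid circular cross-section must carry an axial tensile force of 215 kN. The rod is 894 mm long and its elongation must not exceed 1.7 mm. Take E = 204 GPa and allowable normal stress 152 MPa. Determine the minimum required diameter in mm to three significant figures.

Required area A ≥ P/σ_allow = 215000/152 = 1414 mm².
For a solid circular section, d ≥ √(4A/π) = 42.44 mm.
Elongation limit: A ≥ PL/(Eδ_allow) = 215000·894/(204000·1.7) = 554.2 mm² ⇒ d ≥ 26.56 mm.
The stress limit governs.

42.4 mm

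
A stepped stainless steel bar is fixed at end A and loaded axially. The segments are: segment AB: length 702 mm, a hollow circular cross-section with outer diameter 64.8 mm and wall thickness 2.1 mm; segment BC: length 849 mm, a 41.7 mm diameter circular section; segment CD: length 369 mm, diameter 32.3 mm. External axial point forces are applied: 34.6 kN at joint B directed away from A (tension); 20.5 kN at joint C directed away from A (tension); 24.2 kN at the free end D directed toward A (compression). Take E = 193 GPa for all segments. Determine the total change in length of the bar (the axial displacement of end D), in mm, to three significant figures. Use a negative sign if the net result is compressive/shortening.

0.203 mm

Internal axial forces (sectioning from the free end, tension +): N_CD = -24.2 kN, N_BC = -3.7 kN, N_AB = 30.9 kN.
A_AB = 413.7 mm².
A_BC = 1366 mm².
A_CD = 819.4 mm².
δ_AB = 30900·702/(413.7·193000) = 0.2717 mm
δ_BC = -3700·849/(1366·193000) = -0.01192 mm
δ_CD = -24200·369/(819.4·193000) = -0.05647 mm
δ = Σδ_i = 0.2033 mm.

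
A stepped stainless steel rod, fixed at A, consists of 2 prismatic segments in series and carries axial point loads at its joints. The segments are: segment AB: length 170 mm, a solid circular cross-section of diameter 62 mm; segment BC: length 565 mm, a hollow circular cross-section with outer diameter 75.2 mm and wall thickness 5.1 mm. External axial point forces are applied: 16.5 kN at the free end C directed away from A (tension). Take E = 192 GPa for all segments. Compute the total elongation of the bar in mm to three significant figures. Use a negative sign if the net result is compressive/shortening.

Internal axial forces (sectioning from the free end, tension +): N_BC = 16.5 kN, N_AB = 16.5 kN.
A_AB = 3019 mm².
A_BC = 1123 mm².
δ_AB = 16500·170/(3019·192000) = 0.004839 mm
δ_BC = 16500·565/(1123·192000) = 0.04323 mm
δ = Σδ_i = 0.04807 mm.

0.0481 mm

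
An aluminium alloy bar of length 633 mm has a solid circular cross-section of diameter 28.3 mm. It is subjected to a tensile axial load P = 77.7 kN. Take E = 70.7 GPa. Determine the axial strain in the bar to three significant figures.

0.00175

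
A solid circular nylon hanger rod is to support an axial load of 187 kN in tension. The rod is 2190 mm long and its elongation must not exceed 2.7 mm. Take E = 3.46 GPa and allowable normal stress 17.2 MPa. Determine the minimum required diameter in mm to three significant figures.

Required area A ≥ P/σ_allow = 187000/17.2 = 10870 mm².
For a solid circular section, d ≥ √(4A/π) = 117.7 mm.
Elongation limit: A ≥ PL/(Eδ_allow) = 187000·2190/(3460·2.7) = 43840 mm² ⇒ d ≥ 236.3 mm.
The elongation limit governs.

236 mm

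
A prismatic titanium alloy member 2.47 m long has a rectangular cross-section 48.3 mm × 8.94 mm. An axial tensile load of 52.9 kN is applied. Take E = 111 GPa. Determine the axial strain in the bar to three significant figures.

A = 431.8 mm².
σ = N/A = 122.5 MPa; ε = σ/E = 122.5/111000 = 1.104e-03.

0.00110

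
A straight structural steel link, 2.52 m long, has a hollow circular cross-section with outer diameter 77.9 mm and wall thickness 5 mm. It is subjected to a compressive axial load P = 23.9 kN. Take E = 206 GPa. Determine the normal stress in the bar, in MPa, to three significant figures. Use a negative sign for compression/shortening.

A = 1145 mm².
σ = N/A = -23900/1145 = -20.87 MPa.

-20.9 MPa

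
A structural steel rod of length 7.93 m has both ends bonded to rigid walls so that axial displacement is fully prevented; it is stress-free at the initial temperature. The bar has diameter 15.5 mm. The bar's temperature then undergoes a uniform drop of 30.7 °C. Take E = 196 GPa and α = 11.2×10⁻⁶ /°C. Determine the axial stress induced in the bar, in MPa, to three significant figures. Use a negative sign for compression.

Free thermal expansion αLΔT = 11.2e-6 · 7930 · -30.7 = -2.727 mm.
The walls impose strain ε = −(-2.727)/7930 = 3.4384e-04; σ = Eε = 196000 · 3.4384e-04 = 67.39 MPa.

67.4 MPa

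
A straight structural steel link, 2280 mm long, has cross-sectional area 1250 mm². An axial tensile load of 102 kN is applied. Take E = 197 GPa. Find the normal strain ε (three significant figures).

4.14e-04

σ = N/A = 81.6 MPa; ε = σ/E = 81.6/197000 = 4.142e-04.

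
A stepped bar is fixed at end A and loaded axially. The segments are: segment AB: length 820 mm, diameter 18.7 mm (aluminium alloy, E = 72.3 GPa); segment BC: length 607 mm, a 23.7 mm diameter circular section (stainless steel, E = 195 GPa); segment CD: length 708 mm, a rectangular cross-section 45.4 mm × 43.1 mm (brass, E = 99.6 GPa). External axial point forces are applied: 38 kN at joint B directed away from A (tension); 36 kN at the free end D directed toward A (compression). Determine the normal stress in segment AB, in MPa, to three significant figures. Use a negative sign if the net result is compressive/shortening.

7.28 MPa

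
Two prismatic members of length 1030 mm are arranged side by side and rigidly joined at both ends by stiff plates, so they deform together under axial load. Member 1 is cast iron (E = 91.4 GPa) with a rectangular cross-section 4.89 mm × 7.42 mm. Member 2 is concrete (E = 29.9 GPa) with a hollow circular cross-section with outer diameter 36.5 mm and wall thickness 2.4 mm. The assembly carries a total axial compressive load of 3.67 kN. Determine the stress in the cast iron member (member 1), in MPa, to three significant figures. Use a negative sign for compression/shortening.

-30.5 MPa

A_1 = 36.28 mm².
A_2 = 257.1 mm².
Equal strain + equilibrium ⇒ each member carries load in proportion to AE: A₁E₁ = 3316000 N, A₂E₂ = 7688000 N, ΣAE = 11000000 N.
σ₁ = P·E₁/ΣAE = -3670·91400/11000000 = -30.48 MPa.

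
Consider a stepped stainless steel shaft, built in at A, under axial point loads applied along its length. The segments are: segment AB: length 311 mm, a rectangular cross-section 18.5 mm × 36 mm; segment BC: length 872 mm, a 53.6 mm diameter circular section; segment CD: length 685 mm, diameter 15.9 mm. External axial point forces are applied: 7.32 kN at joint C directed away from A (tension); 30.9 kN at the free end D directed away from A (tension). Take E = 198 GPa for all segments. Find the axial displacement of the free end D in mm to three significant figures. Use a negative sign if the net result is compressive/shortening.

0.703 mm

Internal axial forces (sectioning from the free end, tension +): N_CD = 30.9 kN, N_BC = 38.22 kN, N_AB = 38.22 kN.
A_AB = 666 mm².
A_BC = 2256 mm².
A_CD = 198.6 mm².
δ_AB = 38220·311/(666·198000) = 0.09014 mm
δ_BC = 38220·872/(2256·198000) = 0.0746 mm
δ_CD = 30900·685/(198.6·198000) = 0.5384 mm
δ = Σδ_i = 0.7031 mm.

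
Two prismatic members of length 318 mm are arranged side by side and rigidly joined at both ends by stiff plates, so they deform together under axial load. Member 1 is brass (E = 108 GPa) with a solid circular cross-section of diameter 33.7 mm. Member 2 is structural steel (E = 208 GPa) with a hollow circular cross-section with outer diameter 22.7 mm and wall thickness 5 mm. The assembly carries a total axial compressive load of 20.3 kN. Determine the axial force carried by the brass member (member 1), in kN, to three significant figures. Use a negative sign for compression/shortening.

A_1 = 892 mm².
A_2 = 278 mm².
Equal strain + equilibrium ⇒ each member carries load in proportion to AE: A₁E₁ = 96330000 N, A₂E₂ = 57830000 N, ΣAE = 154200000 N.
F₁ = P·A₁E₁/ΣAE = -20300·96330000/154200000 = -12680 N.

-12.7 kN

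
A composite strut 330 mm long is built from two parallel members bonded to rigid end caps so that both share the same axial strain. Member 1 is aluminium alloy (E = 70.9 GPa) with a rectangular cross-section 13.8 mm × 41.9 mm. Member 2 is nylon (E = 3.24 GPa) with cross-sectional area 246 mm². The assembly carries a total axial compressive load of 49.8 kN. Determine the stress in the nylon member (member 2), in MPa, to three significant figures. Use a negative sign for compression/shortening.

A_1 = 578.2 mm².
Equal strain + equilibrium ⇒ each member carries load in proportion to AE: A₁E₁ = 41000000 N, A₂E₂ = 797000 N, ΣAE = 41790000 N.
σ₂ = P·E₂/ΣAE = -49800·3240/41790000 = -3.861 MPa.

-3.86 MPa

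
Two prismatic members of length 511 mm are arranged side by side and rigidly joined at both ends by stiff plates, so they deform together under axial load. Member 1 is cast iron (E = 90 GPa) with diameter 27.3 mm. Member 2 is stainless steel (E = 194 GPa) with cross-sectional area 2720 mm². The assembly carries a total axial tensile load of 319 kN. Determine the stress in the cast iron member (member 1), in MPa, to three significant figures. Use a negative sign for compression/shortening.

49.5 MPa

A_1 = 585.3 mm².
Equal strain + equilibrium ⇒ each member carries load in proportion to AE: A₁E₁ = 52680000 N, A₂E₂ = 527700000 N, ΣAE = 580400000 N.
σ₁ = P·E₁/ΣAE = 319000·90000/580400000 = 49.47 MPa.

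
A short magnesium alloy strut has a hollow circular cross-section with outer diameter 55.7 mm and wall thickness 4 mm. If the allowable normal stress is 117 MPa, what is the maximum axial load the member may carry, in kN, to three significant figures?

A = 649.7 mm².
P_max = σ_allow · A = 117 · 649.7 = 76010 N = 76.01 kN.

76.0 kN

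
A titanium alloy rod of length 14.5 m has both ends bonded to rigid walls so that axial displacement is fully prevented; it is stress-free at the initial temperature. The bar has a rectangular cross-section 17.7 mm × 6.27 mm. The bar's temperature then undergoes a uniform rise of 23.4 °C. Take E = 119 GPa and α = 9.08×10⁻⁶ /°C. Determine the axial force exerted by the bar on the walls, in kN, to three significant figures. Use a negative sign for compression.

Free thermal expansion αLΔT = 9.08e-6 · 14500 · 23.4 = 3.081 mm.
The walls impose strain ε = −(3.081)/14500 = -2.1247e-04; σ = Eε = 119000 · -2.1247e-04 = -25.28 MPa.
Wall reaction R = σ·A = -25.28·111 = -2806 N = -2.806 kN.

-2.81 kN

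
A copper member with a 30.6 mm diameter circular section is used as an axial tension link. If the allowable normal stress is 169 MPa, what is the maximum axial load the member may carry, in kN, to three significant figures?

124 kN

A = 735.4 mm².
P_max = σ_allow · A = 169 · 735.4 = 124300 N = 124.3 kN.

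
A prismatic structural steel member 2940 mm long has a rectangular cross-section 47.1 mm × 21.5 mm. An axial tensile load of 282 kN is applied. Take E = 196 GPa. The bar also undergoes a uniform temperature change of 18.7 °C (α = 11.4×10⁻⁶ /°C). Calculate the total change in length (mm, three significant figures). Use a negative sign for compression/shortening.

A = 1013 mm².
δ_mech = NL/(AE) = 282000·2940/(1013·196000) = 4.177 mm.
δ_thermal = αLΔT = 11.4e-6·2940·18.7 = 0.6267 mm.
δ = δ_mech + δ_thermal = 4.804 mm.

4.80 mm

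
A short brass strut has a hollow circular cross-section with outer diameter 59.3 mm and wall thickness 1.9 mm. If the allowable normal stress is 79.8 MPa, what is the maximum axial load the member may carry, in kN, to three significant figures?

27.3 kN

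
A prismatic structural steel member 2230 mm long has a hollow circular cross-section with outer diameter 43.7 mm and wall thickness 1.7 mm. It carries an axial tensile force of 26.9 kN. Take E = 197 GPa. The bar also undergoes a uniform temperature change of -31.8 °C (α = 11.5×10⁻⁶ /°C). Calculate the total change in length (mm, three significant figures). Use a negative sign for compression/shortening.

0.542 mm

A = 224.3 mm².
δ_mech = NL/(AE) = 26900·2230/(224.3·197000) = 1.358 mm.
δ_thermal = αLΔT = 11.5e-6·2230·-31.8 = -0.8155 mm.
δ = δ_mech + δ_thermal = 0.542 mm.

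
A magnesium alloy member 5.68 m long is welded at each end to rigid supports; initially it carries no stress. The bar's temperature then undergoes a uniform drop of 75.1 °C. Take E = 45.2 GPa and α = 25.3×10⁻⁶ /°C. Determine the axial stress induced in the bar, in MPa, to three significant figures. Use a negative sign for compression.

85.9 MPa

Free thermal expansion αLΔT = 25.3e-6 · 5680 · -75.1 = -10.79 mm.
The walls impose strain ε = −(-10.79)/5680 = 1.9000e-03; σ = Eε = 45200 · 1.9000e-03 = 85.88 MPa.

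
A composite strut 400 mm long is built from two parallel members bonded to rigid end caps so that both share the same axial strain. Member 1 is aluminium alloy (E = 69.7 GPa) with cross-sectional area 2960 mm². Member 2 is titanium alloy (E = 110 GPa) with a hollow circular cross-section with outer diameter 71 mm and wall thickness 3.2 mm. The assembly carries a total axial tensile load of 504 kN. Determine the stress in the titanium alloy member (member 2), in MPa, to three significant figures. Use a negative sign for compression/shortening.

197 MPa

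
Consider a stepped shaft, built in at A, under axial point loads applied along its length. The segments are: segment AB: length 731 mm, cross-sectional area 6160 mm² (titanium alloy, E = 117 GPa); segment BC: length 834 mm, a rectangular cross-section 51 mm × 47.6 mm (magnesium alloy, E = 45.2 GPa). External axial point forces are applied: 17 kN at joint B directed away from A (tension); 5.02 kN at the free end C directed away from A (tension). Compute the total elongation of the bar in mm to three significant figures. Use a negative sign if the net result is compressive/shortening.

Internal axial forces (sectioning from the free end, tension +): N_BC = 5.02 kN, N_AB = 22.02 kN.
A_BC = 2428 mm².
δ_AB = 22020·731/(6160·117000) = 0.02233 mm
δ_BC = 5020·834/(2428·45200) = 0.03816 mm
δ = Σδ_i = 0.06049 mm.

0.0605 mm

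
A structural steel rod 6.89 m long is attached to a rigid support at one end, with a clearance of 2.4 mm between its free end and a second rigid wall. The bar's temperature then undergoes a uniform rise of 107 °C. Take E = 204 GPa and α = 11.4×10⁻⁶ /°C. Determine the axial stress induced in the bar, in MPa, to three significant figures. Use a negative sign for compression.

-178 MPa

Free thermal expansion αLΔT = 11.4e-6 · 6890 · 107 = 8.404 mm.
The walls engage after the gap closes; constrained expansion = 8.404 − 2.4 = 6.004 mm.
The walls impose strain ε = −(6.004)/6890 = -8.7147e-04; σ = Eε = 204000 · -8.7147e-04 = -177.8 MPa.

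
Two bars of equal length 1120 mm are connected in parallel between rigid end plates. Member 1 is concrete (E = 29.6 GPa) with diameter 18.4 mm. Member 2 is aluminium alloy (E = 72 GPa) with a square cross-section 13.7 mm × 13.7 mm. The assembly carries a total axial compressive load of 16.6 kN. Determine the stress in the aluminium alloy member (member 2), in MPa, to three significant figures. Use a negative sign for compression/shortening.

A_1 = 265.9 mm².
A_2 = 187.7 mm².
Equal strain + equilibrium ⇒ each member carries load in proportion to AE: A₁E₁ = 7871000 N, A₂E₂ = 13510000 N, ΣAE = 21380000 N.
σ₂ = P·E₂/ΣAE = -16600·72000/21380000 = -55.89 MPa.

-55.9 MPa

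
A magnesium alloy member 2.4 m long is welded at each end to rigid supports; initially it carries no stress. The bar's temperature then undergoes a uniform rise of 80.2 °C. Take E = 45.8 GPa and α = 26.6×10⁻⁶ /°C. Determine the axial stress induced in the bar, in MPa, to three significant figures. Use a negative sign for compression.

-97.7 MPa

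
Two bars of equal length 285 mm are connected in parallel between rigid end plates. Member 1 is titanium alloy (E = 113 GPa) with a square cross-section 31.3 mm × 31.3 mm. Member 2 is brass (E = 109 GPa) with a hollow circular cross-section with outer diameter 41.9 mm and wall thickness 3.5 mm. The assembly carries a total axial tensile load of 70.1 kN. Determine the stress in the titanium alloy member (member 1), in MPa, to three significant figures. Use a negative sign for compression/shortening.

50.5 MPa

A_1 = 979.7 mm².
A_2 = 422.2 mm².
Equal strain + equilibrium ⇒ each member carries load in proportion to AE: A₁E₁ = 110700000 N, A₂E₂ = 46020000 N, ΣAE = 156700000 N.
σ₁ = P·E₁/ΣAE = 70100·113000/156700000 = 50.54 MPa.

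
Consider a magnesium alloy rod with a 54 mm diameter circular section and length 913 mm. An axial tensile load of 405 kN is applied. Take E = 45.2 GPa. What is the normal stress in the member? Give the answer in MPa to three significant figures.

177 MPa

A = 2290 mm².
σ = N/A = 405000/2290 = 176.8 MPa.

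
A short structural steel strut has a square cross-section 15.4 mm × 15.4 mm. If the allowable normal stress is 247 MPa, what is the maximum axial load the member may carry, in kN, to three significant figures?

A = 237.2 mm².
P_max = σ_allow · A = 247 · 237.2 = 58580 N = 58.58 kN.

58.6 kN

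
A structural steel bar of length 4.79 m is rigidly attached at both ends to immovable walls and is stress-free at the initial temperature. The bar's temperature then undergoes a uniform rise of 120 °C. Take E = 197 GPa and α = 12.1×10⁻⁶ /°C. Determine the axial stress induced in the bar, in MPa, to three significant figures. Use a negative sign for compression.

Free thermal expansion αLΔT = 12.1e-6 · 4790 · 120 = 6.955 mm.
The walls impose strain ε = −(6.955)/4790 = -1.4520e-03; σ = Eε = 197000 · -1.4520e-03 = -286 MPa.

-286 MPa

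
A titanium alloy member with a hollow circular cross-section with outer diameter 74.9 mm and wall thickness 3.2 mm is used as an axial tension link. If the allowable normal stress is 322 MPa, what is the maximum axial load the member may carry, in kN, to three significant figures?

232 kN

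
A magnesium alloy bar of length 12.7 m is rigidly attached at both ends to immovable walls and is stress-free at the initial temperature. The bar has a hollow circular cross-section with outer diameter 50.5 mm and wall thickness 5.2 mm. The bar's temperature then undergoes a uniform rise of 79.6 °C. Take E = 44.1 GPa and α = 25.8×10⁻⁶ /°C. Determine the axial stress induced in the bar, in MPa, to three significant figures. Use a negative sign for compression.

Free thermal expansion αLΔT = 25.8e-6 · 12700 · 79.6 = 26.08 mm.
The walls impose strain ε = −(26.08)/12700 = -2.0537e-03; σ = Eε = 44100 · -2.0537e-03 = -90.57 MPa.

-90.6 MPa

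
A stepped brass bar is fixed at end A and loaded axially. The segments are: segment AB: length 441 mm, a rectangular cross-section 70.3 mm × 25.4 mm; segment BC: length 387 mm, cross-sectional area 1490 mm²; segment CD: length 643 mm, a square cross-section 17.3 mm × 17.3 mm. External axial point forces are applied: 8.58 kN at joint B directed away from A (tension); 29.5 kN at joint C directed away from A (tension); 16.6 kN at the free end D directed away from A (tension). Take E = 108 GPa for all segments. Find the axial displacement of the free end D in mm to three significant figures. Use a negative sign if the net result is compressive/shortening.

Internal axial forces (sectioning from the free end, tension +): N_CD = 16.6 kN, N_BC = 46.1 kN, N_AB = 54.68 kN.
A_AB = 1786 mm².
A_CD = 299.3 mm².
δ_AB = 54680·441/(1786·108000) = 0.125 mm
δ_BC = 46100·387/(1490·108000) = 0.1109 mm
δ_CD = 16600·643/(299.3·108000) = 0.3302 mm
δ = Σδ_i = 0.5661 mm.

0.566 mm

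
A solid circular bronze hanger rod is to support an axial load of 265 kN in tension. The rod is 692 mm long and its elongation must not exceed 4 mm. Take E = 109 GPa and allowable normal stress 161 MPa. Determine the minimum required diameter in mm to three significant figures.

Required area A ≥ P/σ_allow = 265000/161 = 1646 mm².
For a solid circular section, d ≥ √(4A/π) = 45.78 mm.
Elongation limit: A ≥ PL/(Eδ_allow) = 265000·692/(109000·4) = 420.6 mm² ⇒ d ≥ 23.14 mm.
The stress limit governs.

45.8 mm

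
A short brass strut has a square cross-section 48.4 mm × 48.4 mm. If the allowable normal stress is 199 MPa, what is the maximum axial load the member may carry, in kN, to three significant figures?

A = 2343 mm².
P_max = σ_allow · A = 199 · 2343 = 466200 N = 466.2 kN.

466 kN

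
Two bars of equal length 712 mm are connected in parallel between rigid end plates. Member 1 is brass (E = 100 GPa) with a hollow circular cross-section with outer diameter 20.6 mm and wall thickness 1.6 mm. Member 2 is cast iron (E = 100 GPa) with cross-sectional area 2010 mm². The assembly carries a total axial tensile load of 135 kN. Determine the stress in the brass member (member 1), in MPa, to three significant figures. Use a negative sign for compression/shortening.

64.1 MPa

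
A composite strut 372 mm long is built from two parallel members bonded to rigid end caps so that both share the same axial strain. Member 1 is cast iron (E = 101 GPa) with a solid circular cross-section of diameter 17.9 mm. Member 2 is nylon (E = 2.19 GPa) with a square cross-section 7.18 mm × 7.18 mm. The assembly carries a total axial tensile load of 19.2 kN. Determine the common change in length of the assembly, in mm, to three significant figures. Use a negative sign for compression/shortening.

A_1 = 251.6 mm².
A_2 = 51.55 mm².
Equal strain + equilibrium ⇒ each member carries load in proportion to AE: A₁E₁ = 25420000 N, A₂E₂ = 112900 N, ΣAE = 25530000 N.
δ = PL/ΣAE = 19200·372/25530000 = 0.2798 mm.

0.280 mm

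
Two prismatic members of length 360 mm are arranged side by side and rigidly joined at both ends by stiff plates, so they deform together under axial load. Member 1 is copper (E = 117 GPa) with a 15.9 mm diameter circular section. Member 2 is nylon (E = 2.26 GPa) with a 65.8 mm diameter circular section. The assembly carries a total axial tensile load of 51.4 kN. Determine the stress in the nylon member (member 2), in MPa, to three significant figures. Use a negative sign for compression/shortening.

3.76 MPa

A_1 = 198.6 mm².
A_2 = 3400 mm².
Equal strain + equilibrium ⇒ each member carries load in proportion to AE: A₁E₁ = 23230000 N, A₂E₂ = 7685000 N, ΣAE = 30920000 N.
σ₂ = P·E₂/ΣAE = 51400·2260/30920000 = 3.757 MPa.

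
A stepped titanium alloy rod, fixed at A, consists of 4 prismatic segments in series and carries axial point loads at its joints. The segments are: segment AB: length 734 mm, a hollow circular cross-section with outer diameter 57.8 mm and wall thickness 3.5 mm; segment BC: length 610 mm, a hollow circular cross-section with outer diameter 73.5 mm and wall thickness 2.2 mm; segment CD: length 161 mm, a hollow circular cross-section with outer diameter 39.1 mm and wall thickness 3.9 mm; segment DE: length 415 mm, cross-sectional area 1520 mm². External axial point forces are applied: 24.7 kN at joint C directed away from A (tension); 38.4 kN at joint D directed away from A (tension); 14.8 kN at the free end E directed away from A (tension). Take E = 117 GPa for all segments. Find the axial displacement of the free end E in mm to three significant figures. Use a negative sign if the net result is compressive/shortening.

Internal axial forces (sectioning from the free end, tension +): N_DE = 14.8 kN, N_CD = 53.2 kN, N_BC = 77.9 kN, N_AB = 77.9 kN.
A_AB = 597.1 mm².
A_BC = 492.8 mm².
A_CD = 431.3 mm².
δ_AB = 77900·734/(597.1·117000) = 0.8185 mm
δ_BC = 77900·610/(492.8·117000) = 0.8242 mm
δ_CD = 53200·161/(431.3·117000) = 0.1697 mm
δ_DE = 14800·415/(1520·117000) = 0.03454 mm
δ = Σδ_i = 1.847 mm.

1.85 mm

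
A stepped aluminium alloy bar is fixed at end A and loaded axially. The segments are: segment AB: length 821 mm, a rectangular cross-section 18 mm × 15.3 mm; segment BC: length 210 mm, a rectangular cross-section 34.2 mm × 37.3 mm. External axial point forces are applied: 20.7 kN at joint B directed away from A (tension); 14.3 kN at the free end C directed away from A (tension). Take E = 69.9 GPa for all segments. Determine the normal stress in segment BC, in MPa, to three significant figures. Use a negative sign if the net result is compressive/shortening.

Internal axial forces (sectioning from the free end, tension +): N_BC = 14.3 kN, N_AB = 35 kN.
A_BC = 1276 mm².
σ_BC = N_BC/A_BC = 14300/1276 = 11.21 MPa.

11.2 MPa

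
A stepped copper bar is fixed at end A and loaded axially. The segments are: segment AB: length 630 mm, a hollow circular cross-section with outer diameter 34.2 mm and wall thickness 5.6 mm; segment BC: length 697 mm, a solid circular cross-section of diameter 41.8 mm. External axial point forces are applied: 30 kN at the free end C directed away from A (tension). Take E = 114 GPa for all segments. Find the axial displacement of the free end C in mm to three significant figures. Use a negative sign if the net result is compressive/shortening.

Internal axial forces (sectioning from the free end, tension +): N_BC = 30 kN, N_AB = 30 kN.
A_AB = 503.2 mm².
A_BC = 1372 mm².
δ_AB = 30000·630/(503.2·114000) = 0.3295 mm
δ_BC = 30000·697/(1372·114000) = 0.1337 mm
δ = Σδ_i = 0.4632 mm.

0.463 mm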